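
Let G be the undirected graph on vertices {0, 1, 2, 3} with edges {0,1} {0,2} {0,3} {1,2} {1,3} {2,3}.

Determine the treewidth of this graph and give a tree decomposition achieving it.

A single bag containing all 4 vertices is trivially a valid decomposition of width 3. For the lower bound, the 4 vertices {0, 1, 2, 3} are pairwise adjacent, and any tree decomposition puts a clique entirely inside one bag — forcing width ≥ 3. Hence tw(G) = 3 exactly.

Treewidth 3.
One such decomposition:
Bags: B1 = {0, 1, 2, 3}
Tree: (single bag)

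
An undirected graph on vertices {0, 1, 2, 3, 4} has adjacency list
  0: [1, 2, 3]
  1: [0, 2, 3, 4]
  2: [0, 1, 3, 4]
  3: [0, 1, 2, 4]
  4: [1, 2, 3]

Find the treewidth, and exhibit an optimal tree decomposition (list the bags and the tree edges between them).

Every bag has size at most 4, so the width is 4 − 1 = 3 and tw(G) ≤ 3. On the other hand G contains the 4-clique {0, 1, 2, 3}. A clique must lie in a single bag of any decomposition, so no decomposition can have width below 3. Combining the bounds, tw(G) = 3.

Treewidth 3.
One such decomposition:
Bags: B1 = {0, 1, 2, 3}  B2 = {1, 2, 3, 4}
Tree: B1–B2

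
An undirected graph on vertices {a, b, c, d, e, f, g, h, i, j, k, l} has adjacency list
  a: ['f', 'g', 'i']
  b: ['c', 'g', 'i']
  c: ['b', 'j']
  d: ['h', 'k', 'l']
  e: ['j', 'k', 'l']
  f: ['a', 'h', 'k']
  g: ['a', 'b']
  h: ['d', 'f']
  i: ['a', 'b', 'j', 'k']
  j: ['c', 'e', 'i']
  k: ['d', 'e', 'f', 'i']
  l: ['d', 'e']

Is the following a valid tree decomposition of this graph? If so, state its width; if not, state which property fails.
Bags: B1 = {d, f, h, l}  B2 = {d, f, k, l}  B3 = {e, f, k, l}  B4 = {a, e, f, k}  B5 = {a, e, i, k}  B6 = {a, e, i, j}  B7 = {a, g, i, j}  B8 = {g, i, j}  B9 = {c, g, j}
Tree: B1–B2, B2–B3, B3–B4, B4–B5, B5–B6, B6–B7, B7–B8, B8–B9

A tree decomposition must satisfy three properties: every vertex lies in some bag; for every edge, both endpoints lie together in some bag; and for every vertex, the bags containing it form a connected subtree. Here vertex b appears in no bag, so the decomposition is invalid.

No — vertex b appears in no bag.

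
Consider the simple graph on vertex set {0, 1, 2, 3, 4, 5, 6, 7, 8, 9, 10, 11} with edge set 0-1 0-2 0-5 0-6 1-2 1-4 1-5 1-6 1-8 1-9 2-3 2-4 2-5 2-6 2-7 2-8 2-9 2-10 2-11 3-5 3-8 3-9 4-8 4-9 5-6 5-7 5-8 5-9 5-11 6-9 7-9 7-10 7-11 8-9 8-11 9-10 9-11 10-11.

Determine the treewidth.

4

A width-4 tree decomposition is:
Bags: B1 = {1, 2, 5, 8, 9}  B2 = {1, 2, 4, 8, 9}  B3 = {2, 5, 8, 9, 11}  B4 = {2, 5, 7, 9, 11}  B5 = {2, 7, 9, 10, 11}  B6 = {1, 2, 5, 6, 9}  B7 = {2, 3, 5, 8, 9}  B8 = {0, 1, 2, 5, 6}
Tree: B1–B2, B1–B3, B3–B4, B4–B5, B1–B6, B3–B7, B6–B8
Every bag has size at most 5, so the width is 5 − 1 = 4 and tw(G) ≤ 4. On the other hand G contains the 5-clique {0, 1, 2, 5, 6}. A clique must lie in a single bag of any decomposition, so no decomposition can have width below 4. Hence tw(G) = 4 exactly.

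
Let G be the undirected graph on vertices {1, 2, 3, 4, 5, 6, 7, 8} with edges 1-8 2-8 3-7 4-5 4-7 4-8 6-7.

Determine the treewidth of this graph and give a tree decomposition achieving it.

Treewidth 1.
One such decomposition:
Bags: B1 = {4, 8}  B2 = {4, 7}  B3 = {4, 5}  B4 = {1, 8}  B5 = {3, 7}  B6 = {2, 8}  B7 = {6, 7}
Tree: B1–B2, B1–B3, B1–B4, B2–B5, B1–B6, B5–B7

Every bag has size at most 2, so the width is 2 − 1 = 1 and tw(G) ≤ 1. G has an edge, so its treewidth is at least 1. Combining the bounds, tw(G) = 1.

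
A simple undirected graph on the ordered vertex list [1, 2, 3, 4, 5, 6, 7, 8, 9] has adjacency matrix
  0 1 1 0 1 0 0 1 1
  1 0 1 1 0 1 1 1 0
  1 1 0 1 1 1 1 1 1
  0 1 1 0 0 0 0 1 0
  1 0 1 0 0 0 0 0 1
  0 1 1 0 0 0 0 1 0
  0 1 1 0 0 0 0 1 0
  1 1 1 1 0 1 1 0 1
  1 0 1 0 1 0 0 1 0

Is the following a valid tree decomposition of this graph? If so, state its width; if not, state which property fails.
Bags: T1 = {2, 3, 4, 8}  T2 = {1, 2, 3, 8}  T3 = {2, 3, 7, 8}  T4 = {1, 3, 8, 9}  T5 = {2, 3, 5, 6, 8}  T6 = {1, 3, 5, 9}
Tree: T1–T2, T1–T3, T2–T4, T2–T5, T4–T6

No — bags containing vertex 5 are not connected in the tree.

A tree decomposition must satisfy three properties: every vertex lies in some bag; for every edge, both endpoints lie together in some bag; and for every vertex, the bags containing it form a connected subtree. Here bags containing vertex 5 are not connected in the tree, so the decomposition is invalid.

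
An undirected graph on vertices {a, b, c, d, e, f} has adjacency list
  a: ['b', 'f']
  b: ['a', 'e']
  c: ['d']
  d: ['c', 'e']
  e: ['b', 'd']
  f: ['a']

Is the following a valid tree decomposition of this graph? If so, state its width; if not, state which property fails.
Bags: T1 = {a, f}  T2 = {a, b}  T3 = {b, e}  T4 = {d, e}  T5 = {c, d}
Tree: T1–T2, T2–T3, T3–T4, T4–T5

Vertex coverage: the bags together contain {a, b, c, d, e, f}, the full vertex set. Edge coverage: each edge of G has both endpoints in at least one bag. Running intersection: for every vertex, the bags containing it form a connected subtree. All three properties hold, so this is a valid tree decomposition of width max|bag| − 1 = 1, and hence tw(G) ≤ 1.

Yes; width 1.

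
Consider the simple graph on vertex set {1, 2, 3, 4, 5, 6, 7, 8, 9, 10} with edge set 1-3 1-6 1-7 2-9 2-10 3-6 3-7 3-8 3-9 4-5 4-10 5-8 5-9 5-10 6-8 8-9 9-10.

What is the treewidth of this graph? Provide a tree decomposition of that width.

Each bag holds 3 vertices, so the decomposition has width 2, which upper-bounds the treewidth. On the other hand G contains the 3-clique {2, 9, 10}. A clique must lie in a single bag of any decomposition, so no decomposition can have width below 2. Hence tw(G) = 2 exactly.

Treewidth 2.
Bags: B1 = {5, 8, 9}  B2 = {3, 8, 9}  B3 = {5, 9, 10}  B4 = {3, 6, 8}  B5 = {2, 9, 10}  B6 = {4, 5, 10}  B7 = {1, 3, 6}  B8 = {1, 3, 7}
Tree: B1–B2, B1–B3, B2–B4, B3–B5, B3–B6, B4–B7, B7–B8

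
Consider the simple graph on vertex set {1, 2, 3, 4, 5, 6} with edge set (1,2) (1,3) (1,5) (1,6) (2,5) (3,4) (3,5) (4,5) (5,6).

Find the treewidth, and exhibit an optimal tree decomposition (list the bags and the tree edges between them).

Treewidth 2.
One optimal decomposition is:
Bags: B1 = {1, 5, 6}  B2 = {1, 2, 5}  B3 = {1, 3, 5}  B4 = {3, 4, 5}
Tree: B1–B2, B2–B3, B3–B4

The largest bag has 3 vertices, giving width 2; this decomposition certifies tw(G) ≤ 2. Conversely, {1, 2, 5} is a clique of size 3, and the vertices of any clique must share a bag in every tree decomposition; so some bag has ≥ 3 vertices and tw(G) ≥ 2. Combining the bounds, tw(G) = 2.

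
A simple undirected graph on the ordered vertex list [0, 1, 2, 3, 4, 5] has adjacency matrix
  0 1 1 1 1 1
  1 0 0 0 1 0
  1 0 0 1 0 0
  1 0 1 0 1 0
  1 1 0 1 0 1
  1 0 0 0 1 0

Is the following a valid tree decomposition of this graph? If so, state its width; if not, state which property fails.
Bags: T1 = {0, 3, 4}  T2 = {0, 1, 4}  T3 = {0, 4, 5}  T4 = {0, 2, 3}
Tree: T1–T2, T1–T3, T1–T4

Yes; width 2.

Vertex coverage: the bags together contain {0, 1, 2, 3, 4, 5}, the full vertex set. Edge coverage: each edge of G has both endpoints in at least one bag. Running intersection: for every vertex, the bags containing it form a connected subtree. All three properties hold, so this is a valid tree decomposition of width max|bag| − 1 = 2, and hence tw(G) ≤ 2.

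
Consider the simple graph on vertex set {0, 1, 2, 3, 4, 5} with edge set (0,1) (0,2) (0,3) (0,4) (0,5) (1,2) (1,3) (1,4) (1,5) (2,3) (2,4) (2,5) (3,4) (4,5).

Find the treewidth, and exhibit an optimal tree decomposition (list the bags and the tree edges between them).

Treewidth 4.
Bags: B1 = {0, 1, 2, 3, 4}  B2 = {0, 1, 2, 4, 5}
Tree: B1–B2

Each bag holds 5 vertices, so the decomposition has width 4, which upper-bounds the treewidth. For the lower bound, the 5 vertices {0, 1, 2, 3, 4} are pairwise adjacent, and any tree decomposition puts a clique entirely inside one bag — forcing width ≥ 4. Combining the bounds, tw(G) = 4.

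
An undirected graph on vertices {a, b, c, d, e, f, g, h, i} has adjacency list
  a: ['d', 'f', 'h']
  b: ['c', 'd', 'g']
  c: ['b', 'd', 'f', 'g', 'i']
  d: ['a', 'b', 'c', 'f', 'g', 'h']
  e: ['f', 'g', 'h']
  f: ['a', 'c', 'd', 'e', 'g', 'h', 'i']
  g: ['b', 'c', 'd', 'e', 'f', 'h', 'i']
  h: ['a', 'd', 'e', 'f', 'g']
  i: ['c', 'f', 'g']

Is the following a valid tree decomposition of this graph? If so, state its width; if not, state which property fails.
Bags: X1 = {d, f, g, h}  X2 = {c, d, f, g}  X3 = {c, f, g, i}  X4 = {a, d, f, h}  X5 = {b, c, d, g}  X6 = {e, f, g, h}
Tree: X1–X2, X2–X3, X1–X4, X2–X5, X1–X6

Yes; width 3.

Every vertex of G appears in some bag (union = {a, b, c, d, e, f, g, h, i}); every edge is covered by a bag; and for each vertex v the set of bags containing v is connected in the bag tree. The decomposition is therefore valid. The largest bag has 4 vertices, so the width is 3.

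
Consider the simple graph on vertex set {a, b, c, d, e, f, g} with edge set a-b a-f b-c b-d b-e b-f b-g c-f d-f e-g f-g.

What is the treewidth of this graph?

2

A width-2 tree decomposition is:
Bags: B1 = {b, c, f}  B2 = {b, f, g}  B3 = {b, d, f}  B4 = {b, e, g}  B5 = {a, b, f}
Tree: B1–B2, B1–B3, B2–B4, B2–B5
The largest bag has 3 vertices, giving width 2; this decomposition certifies tw(G) ≤ 2. For the lower bound, the 3 vertices {b, e, g} are pairwise adjacent, and any tree decomposition puts a clique entirely inside one bag — forcing width ≥ 2. The upper and lower bounds meet at 2, so that is the treewidth.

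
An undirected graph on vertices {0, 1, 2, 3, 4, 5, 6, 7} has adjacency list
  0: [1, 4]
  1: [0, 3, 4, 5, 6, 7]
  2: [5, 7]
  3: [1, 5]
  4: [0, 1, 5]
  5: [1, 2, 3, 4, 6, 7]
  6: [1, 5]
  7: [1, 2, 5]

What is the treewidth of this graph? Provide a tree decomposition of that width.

Treewidth 2.
One such decomposition:
Bags: B1 = {1, 3, 5}  B2 = {1, 4, 5}  B3 = {0, 1, 4}  B4 = {1, 5, 7}  B5 = {1, 5, 6}  B6 = {2, 5, 7}
Tree: B1–B2, B2–B3, B1–B4, B4–B5, B4–B6

Every bag has size at most 3, so the width is 3 − 1 = 2 and tw(G) ≤ 2. For the lower bound, the 3 vertices {0, 1, 4} are pairwise adjacent, and any tree decomposition puts a clique entirely inside one bag — forcing width ≥ 2. Therefore the treewidth is 2.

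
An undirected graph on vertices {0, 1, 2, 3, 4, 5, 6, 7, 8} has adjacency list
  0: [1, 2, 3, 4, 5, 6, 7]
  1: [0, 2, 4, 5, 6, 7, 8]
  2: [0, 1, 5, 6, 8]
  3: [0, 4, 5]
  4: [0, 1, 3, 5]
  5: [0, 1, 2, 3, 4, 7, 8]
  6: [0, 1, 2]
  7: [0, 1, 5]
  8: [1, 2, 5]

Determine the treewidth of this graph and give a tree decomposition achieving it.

Every bag has size at most 4, so the width is 4 − 1 = 3 and tw(G) ≤ 3. On the other hand G contains the 4-clique {0, 1, 2, 5}. A clique must lie in a single bag of any decomposition, so no decomposition can have width below 3. The upper and lower bounds meet at 3, so that is the treewidth.

Treewidth 3.
One optimal decomposition is:
Bags: B1 = {0, 1, 4, 5}  B2 = {0, 1, 2, 5}  B3 = {0, 1, 2, 6}  B4 = {0, 3, 4, 5}  B5 = {1, 2, 5, 8}  B6 = {0, 1, 5, 7}
Tree: B1–B2, B2–B3, B1–B4, B2–B5, B2–B6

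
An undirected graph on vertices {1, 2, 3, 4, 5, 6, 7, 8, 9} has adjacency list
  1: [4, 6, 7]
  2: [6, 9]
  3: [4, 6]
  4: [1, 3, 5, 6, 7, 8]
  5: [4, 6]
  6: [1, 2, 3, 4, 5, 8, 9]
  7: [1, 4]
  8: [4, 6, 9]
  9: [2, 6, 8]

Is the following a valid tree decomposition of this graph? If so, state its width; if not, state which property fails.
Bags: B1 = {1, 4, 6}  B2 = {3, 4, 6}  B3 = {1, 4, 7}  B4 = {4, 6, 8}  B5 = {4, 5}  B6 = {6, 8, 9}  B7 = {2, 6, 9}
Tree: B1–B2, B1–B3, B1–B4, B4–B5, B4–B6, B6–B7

No — edge (6,5) lies in no bag.

A tree decomposition must satisfy three properties: every vertex lies in some bag; for every edge, both endpoints lie together in some bag; and for every vertex, the bags containing it form a connected subtree. Here edge (6,5) lies in no bag, so the decomposition is invalid.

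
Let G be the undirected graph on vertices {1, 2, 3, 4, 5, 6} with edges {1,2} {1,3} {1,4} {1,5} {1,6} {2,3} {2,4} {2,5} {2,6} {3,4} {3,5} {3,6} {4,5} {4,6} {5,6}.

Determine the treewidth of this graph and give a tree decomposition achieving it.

Treewidth 5.
One optimal decomposition is:
Bags: B1 = {1, 2, 3, 4, 5, 6}
Tree: (single bag)

With just one bag of size 6, the width is 6 − 1 = 5, so tw(G) ≤ 5. Conversely, {1, 2, 3, 4, 5, 6} is a clique of size 6, and the vertices of any clique must share a bag in every tree decomposition; so some bag has ≥ 6 vertices and tw(G) ≥ 5. Combining the bounds, tw(G) = 5.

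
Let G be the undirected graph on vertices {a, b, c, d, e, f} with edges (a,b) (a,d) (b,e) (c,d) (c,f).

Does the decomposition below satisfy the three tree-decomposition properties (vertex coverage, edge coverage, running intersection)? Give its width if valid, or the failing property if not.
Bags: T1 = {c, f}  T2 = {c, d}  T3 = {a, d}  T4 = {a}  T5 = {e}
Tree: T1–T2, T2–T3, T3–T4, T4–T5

No — vertex b appears in no bag.

A tree decomposition must satisfy three properties: every vertex lies in some bag; for every edge, both endpoints lie together in some bag; and for every vertex, the bags containing it form a connected subtree. Here vertex b appears in no bag, so the decomposition is invalid.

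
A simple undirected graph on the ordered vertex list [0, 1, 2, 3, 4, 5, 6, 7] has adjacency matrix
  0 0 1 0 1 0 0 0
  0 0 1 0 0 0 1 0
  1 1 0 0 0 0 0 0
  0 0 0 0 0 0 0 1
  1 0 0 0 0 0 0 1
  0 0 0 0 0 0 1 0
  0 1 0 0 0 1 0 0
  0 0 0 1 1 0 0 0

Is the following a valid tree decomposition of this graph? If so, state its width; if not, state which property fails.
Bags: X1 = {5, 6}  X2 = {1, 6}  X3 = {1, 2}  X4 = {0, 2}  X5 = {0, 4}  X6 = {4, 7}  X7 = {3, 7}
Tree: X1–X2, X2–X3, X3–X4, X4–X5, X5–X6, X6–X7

Yes; width 1.

Every vertex of G appears in some bag (union = {0, 1, 2, 3, 4, 5, 6, 7}); every edge is covered by a bag; and for each vertex v the set of bags containing v is connected in the bag tree. The decomposition is therefore valid. The largest bag has 2 vertices, so the width is 1.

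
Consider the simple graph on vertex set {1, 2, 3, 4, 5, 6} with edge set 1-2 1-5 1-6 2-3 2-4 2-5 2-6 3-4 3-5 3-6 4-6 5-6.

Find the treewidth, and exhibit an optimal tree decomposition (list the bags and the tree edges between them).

The largest bag has 4 vertices, giving width 3; this decomposition certifies tw(G) ≤ 3. Conversely, {1, 2, 5, 6} is a clique of size 4, and the vertices of any clique must share a bag in every tree decomposition; so some bag has ≥ 4 vertices and tw(G) ≥ 3. Combining the bounds, tw(G) = 3.

Treewidth 3.
One such decomposition:
Bags: B1 = {1, 2, 5, 6}  B2 = {2, 3, 5, 6}  B3 = {2, 3, 4, 6}
Tree: B1–B2, B2–B3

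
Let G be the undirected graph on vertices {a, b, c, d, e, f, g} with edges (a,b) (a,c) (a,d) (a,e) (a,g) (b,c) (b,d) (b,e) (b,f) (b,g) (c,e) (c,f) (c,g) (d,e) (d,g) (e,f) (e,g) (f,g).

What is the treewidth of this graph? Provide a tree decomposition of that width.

Treewidth 4.
Bags: B1 = {a, b, d, e, g}  B2 = {a, b, c, e, g}  B3 = {b, c, e, f, g}
Tree: B1–B2, B2–B3

Every bag has size at most 5, so the width is 5 − 1 = 4 and tw(G) ≤ 4. Conversely, {a, b, d, e, g} is a clique of size 5, and the vertices of any clique must share a bag in every tree decomposition; so some bag has ≥ 5 vertices and tw(G) ≥ 4. Combining the bounds, tw(G) = 4.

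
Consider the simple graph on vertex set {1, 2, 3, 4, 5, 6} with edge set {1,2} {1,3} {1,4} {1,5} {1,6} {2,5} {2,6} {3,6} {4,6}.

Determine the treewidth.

A width-2 tree decomposition is:
Bags: B1 = {1, 2, 6}  B2 = {1, 4, 6}  B3 = {1, 2, 5}  B4 = {1, 3, 6}
Tree: B1–B2, B1–B3, B1–B4
Every bag has size at most 3, so the width is 3 − 1 = 2 and tw(G) ≤ 2. Conversely, {1, 2, 5} is a clique of size 3, and the vertices of any clique must share a bag in every tree decomposition; so some bag has ≥ 3 vertices and tw(G) ≥ 2. Hence tw(G) = 2 exactly.

2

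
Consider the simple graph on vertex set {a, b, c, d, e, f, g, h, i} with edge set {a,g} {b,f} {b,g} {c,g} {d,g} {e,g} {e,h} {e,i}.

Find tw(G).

A width-1 tree decomposition is:
Bags: B1 = {e, g}  B2 = {e, h}  B3 = {b, g}  B4 = {c, g}  B5 = {e, i}  B6 = {a, g}  B7 = {d, g}  B8 = {b, f}
Tree: B1–B2, B1–B3, B3–B4, B1–B5, B1–B6, B1–B7, B3–B8
The largest bag has 2 vertices, giving width 1; this decomposition certifies tw(G) ≤ 1. G has an edge, so its treewidth is at least 1. Hence tw(G) = 1 exactly.

1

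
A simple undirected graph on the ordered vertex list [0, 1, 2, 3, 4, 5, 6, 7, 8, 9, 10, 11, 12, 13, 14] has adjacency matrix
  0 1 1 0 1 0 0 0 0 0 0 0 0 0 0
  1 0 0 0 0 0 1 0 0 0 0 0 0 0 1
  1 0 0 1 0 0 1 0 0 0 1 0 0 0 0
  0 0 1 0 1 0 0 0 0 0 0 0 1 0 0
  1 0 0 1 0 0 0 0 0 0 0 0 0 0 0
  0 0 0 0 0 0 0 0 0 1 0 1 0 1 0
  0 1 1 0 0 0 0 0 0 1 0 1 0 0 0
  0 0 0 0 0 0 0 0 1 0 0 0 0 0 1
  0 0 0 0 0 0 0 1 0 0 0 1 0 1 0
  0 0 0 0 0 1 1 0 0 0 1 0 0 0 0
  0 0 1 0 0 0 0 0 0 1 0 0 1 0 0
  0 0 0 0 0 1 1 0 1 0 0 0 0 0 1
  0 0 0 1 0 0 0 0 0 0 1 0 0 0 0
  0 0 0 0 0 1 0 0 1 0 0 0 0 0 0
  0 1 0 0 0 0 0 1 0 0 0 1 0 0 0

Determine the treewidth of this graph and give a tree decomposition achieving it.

Every bag has size at most 4, so the width is 4 − 1 = 3 and tw(G) ≤ 3. For the lower bound: the 4 vertex sets {7,8,13}, {5}, {11}, {1,6,9,14} are disjoint, each induces a connected subgraph, and every pair is joined by at least one edge of G. Contracting each set to a single vertex therefore yields K_{4} as a minor, and since treewidth is minor-monotone, tw(G) ≥ tw(K_{4}) = 3. Therefore the treewidth is 3.

Treewidth 3.
One optimal decomposition is:
Bags: B1 = {5, 7, 8, 13}  B2 = {5, 7, 8, 11}  B3 = {5, 7, 11, 14}  B4 = {5, 9, 11, 14}  B5 = {6, 9, 11, 14}  B6 = {1, 6, 9, 14}  B7 = {1, 6, 9, 10}  B8 = {1, 2, 6, 10}  B9 = {0, 1, 2, 10}  B10 = {0, 2, 10, 12}  B11 = {0, 2, 3, 12}  B12 = {0, 3, 4, 12}
Tree: B1–B2, B2–B3, B3–B4, B4–B5, B5–B6, B6–B7, B7–B8, B8–B9, B9–B10, B10–B11, B11–B12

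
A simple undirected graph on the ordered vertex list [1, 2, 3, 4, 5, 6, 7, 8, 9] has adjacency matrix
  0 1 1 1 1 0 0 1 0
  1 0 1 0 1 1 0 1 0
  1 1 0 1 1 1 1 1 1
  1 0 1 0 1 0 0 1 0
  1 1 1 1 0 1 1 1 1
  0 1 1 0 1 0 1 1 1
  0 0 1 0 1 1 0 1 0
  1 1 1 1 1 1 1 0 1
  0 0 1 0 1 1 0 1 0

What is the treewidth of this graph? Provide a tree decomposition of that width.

The largest bag has 5 vertices, giving width 4; this decomposition certifies tw(G) ≤ 4. Conversely, {1, 2, 3, 5, 8} is a clique of size 5, and the vertices of any clique must share a bag in every tree decomposition; so some bag has ≥ 5 vertices and tw(G) ≥ 4. Combining the bounds, tw(G) = 4.

Treewidth 4.
One such decomposition:
Bags: B1 = {3, 5, 6, 8, 9}  B2 = {3, 5, 6, 7, 8}  B3 = {2, 3, 5, 6, 8}  B4 = {1, 2, 3, 5, 8}  B5 = {1, 3, 4, 5, 8}
Tree: B1–B2, B1–B3, B3–B4, B4–B5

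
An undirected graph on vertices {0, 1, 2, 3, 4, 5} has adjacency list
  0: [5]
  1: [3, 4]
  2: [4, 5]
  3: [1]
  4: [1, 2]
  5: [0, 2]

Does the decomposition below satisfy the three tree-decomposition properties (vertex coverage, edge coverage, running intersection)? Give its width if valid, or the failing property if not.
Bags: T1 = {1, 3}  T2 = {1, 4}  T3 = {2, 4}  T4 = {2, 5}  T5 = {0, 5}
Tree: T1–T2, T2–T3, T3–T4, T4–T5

Every vertex of G appears in some bag (union = {0, 1, 2, 3, 4, 5}); every edge is covered by a bag; and for each vertex v the set of bags containing v is connected in the bag tree. The decomposition is therefore valid. The largest bag has 2 vertices, so the width is 1.

Yes; width 1.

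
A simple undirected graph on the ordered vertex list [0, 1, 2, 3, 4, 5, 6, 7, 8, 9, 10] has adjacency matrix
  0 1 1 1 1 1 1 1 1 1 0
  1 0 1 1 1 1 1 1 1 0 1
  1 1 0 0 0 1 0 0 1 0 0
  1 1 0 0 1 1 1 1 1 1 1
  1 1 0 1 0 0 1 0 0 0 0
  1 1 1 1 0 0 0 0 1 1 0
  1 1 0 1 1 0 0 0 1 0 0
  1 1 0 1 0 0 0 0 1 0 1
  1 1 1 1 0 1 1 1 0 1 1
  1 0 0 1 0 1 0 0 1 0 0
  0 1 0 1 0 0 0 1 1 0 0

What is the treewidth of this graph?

A width-4 tree decomposition is:
Bags: B1 = {0, 1, 3, 7, 8}  B2 = {0, 1, 3, 5, 8}  B3 = {0, 1, 3, 6, 8}  B4 = {0, 1, 3, 4, 6}  B5 = {0, 1, 2, 5, 8}  B6 = {1, 3, 7, 8, 10}  B7 = {0, 3, 5, 8, 9}
Tree: B1–B2, B1–B3, B3–B4, B2–B5, B1–B6, B2–B7
Each bag holds 5 vertices, so the decomposition has width 4, which upper-bounds the treewidth. For the lower bound, the 5 vertices {0, 1, 2, 5, 8} are pairwise adjacent, and any tree decomposition puts a clique entirely inside one bag — forcing width ≥ 4. Hence tw(G) = 4 exactly.

4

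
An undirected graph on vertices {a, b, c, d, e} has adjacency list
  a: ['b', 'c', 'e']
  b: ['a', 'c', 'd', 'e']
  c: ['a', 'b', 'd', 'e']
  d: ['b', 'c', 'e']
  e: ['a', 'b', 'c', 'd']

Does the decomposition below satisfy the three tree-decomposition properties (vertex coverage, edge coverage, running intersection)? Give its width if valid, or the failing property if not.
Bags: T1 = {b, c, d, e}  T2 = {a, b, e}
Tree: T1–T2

A tree decomposition must satisfy three properties: every vertex lies in some bag; for every edge, both endpoints lie together in some bag; and for every vertex, the bags containing it form a connected subtree. Here edge (c,a) lies in no bag, so the decomposition is invalid.

No — edge (c,a) lies in no bag.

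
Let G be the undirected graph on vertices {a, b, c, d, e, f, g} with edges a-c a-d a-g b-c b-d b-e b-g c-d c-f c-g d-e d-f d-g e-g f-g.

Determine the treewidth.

3

A width-3 tree decomposition is:
Bags: B1 = {a, c, d, g}  B2 = {b, c, d, g}  B3 = {b, d, e, g}  B4 = {c, d, f, g}
Tree: B1–B2, B2–B3, B2–B4
The largest bag has 4 vertices, giving width 3; this decomposition certifies tw(G) ≤ 3. On the other hand G contains the 4-clique {b, d, e, g}. A clique must lie in a single bag of any decomposition, so no decomposition can have width below 3. Therefore the treewidth is 3.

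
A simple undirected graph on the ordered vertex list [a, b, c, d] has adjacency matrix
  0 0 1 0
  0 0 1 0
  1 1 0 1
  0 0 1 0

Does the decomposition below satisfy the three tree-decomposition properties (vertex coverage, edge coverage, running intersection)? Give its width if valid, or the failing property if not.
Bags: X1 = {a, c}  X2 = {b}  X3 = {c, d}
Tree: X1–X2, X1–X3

No — edge (c,b) lies in no bag.

A tree decomposition must satisfy three properties: every vertex lies in some bag; for every edge, both endpoints lie together in some bag; and for every vertex, the bags containing it form a connected subtree. Here edge (c,b) lies in no bag, so the decomposition is invalid.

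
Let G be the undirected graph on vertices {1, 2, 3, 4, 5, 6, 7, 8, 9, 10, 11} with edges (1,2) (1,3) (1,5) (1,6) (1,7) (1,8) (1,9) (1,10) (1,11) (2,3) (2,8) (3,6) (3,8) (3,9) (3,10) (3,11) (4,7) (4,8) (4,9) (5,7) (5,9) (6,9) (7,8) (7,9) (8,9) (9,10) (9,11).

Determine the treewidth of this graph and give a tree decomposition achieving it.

Treewidth 3.
One optimal decomposition is:
Bags: B1 = {4, 7, 8, 9}  B2 = {1, 7, 8, 9}  B3 = {1, 3, 8, 9}  B4 = {1, 3, 9, 11}  B5 = {1, 3, 9, 10}  B6 = {1, 3, 6, 9}  B7 = {1, 5, 7, 9}  B8 = {1, 2, 3, 8}
Tree: B1–B2, B2–B3, B3–B4, B4–B5, B4–B6, B2–B7, B3–B8

Every bag has size at most 4, so the width is 4 − 1 = 3 and tw(G) ≤ 3. For the lower bound, the 4 vertices {1, 3, 8, 9} are pairwise adjacent, and any tree decomposition puts a clique entirely inside one bag — forcing width ≥ 3. The upper and lower bounds meet at 3, so that is the treewidth.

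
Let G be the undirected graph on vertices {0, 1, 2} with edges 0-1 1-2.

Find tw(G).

1

A width-1 tree decomposition is:
Bags: B1 = {1, 2}  B2 = {0, 1}
Tree: B1–B2
Each bag holds 2 vertices, so the decomposition has width 1, which upper-bounds the treewidth. Any graph with an edge has treewidth ≥ 1, and G has the edge 1–2. The upper and lower bounds meet at 1, so that is the treewidth.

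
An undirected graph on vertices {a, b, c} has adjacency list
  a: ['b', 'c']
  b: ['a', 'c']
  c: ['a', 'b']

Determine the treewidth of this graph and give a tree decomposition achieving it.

A single bag containing all 3 vertices is trivially a valid decomposition of width 2. For the lower bound, the 3 vertices {a, b, c} are pairwise adjacent, and any tree decomposition puts a clique entirely inside one bag — forcing width ≥ 2. Therefore the treewidth is 2.

Treewidth 2.
Bags: B1 = {a, b, c}
Tree: (single bag)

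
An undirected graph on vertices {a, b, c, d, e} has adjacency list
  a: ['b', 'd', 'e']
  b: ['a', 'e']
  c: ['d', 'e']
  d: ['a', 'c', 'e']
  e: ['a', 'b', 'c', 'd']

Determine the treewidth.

2

A width-2 tree decomposition is:
Bags: B1 = {a, b, e}  B2 = {a, d, e}  B3 = {c, d, e}
Tree: B1–B2, B2–B3
The largest bag has 3 vertices, giving width 2; this decomposition certifies tw(G) ≤ 2. For the lower bound, the 3 vertices {c, d, e} are pairwise adjacent, and any tree decomposition puts a clique entirely inside one bag — forcing width ≥ 2. Combining the bounds, tw(G) = 2.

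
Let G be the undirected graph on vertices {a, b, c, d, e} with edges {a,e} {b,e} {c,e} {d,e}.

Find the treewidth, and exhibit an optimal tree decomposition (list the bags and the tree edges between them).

Treewidth 1.
One such decomposition:
Bags: B1 = {c, e}  B2 = {d, e}  B3 = {b, e}  B4 = {a, e}
Tree: B1–B2, B1–B3, B1–B4

Each bag holds 2 vertices, so the decomposition has width 1, which upper-bounds the treewidth. Since G has at least one edge (e.g. c–e), it is not an edgeless graph, so tw(G) ≥ 1. The upper and lower bounds meet at 1, so that is the treewidth.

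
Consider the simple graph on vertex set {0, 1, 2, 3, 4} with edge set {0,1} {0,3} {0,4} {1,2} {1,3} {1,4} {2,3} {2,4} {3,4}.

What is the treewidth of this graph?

3

A width-3 tree decomposition is:
Bags: B1 = {1, 2, 3, 4}  B2 = {0, 1, 3, 4}
Tree: B1–B2
Each bag holds 4 vertices, so the decomposition has width 3, which upper-bounds the treewidth. On the other hand G contains the 4-clique {0, 1, 3, 4}. A clique must lie in a single bag of any decomposition, so no decomposition can have width below 3. Therefore the treewidth is 3.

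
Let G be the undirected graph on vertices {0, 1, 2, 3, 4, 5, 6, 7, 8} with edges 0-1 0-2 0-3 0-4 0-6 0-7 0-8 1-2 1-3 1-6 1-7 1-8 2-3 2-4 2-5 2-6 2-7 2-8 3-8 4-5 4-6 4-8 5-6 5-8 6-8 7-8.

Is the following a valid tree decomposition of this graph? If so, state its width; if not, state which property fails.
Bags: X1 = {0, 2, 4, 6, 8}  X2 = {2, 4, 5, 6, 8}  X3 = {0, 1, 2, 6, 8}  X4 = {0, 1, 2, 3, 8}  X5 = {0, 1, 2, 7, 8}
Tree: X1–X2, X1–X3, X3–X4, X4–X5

Vertex coverage: the bags together contain {0, 1, 2, 3, 4, 5, 6, 7, 8}, the full vertex set. Edge coverage: each edge of G has both endpoints in at least one bag. Running intersection: for every vertex, the bags containing it form a connected subtree. All three properties hold, so this is a valid tree decomposition of width max|bag| − 1 = 4, and hence tw(G) ≤ 4.

Yes; width 4.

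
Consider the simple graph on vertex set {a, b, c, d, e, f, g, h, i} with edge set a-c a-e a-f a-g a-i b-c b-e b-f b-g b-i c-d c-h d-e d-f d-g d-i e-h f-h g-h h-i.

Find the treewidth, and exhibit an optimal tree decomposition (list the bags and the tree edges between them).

Every bag has size at most 5, so the width is 5 − 1 = 4 and tw(G) ≤ 4. For the lower bound: the 5 vertex sets {c,d}, {a,g}, {b,e}, {h}, {i} are disjoint, each induces a connected subgraph, and every pair is joined by at least one edge of G. Contracting each set to a single vertex therefore yields K_{5} as a minor, and since treewidth is minor-monotone, tw(G) ≥ tw(K_{5}) = 4. Combining the bounds, tw(G) = 4.

Treewidth 4.
One optimal decomposition is:
Bags: B1 = {a, b, c, d, h}  B2 = {a, b, d, g, h}  B3 = {a, b, d, e, h}  B4 = {a, b, d, h, i}  B5 = {a, b, d, f, h}
Tree: B1–B2, B2–B3, B3–B4, B4–B5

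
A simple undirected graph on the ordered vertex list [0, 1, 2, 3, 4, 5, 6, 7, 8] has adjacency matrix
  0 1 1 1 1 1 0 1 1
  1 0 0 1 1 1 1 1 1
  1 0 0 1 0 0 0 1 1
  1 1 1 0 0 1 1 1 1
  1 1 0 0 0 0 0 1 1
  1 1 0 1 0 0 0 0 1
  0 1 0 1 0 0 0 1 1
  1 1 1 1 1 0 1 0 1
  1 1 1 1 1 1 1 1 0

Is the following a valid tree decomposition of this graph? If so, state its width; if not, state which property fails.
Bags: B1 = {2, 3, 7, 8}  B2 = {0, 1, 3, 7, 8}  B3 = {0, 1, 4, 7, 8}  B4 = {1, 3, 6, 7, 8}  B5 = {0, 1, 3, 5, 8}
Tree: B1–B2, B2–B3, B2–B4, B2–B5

No — edge (0,2) lies in no bag.

A tree decomposition must satisfy three properties: every vertex lies in some bag; for every edge, both endpoints lie together in some bag; and for every vertex, the bags containing it form a connected subtree. Here edge (0,2) lies in no bag, so the decomposition is invalid.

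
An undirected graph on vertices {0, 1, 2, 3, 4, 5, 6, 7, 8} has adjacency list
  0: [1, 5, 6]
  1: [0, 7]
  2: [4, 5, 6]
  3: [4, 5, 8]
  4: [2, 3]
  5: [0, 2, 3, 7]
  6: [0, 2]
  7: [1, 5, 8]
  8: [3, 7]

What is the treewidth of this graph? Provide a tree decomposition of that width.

The largest bag has 4 vertices, giving width 3; this decomposition certifies tw(G) ≤ 3. For the lower bound: the 4 vertex sets {1,7,8}, {3}, {5}, {0,2,4,6} are disjoint, each induces a connected subgraph, and every pair is joined by at least one edge of G. Contracting each set to a single vertex therefore yields K_{4} as a minor, and since treewidth is minor-monotone, tw(G) ≥ tw(K_{4}) = 3. Combining the bounds, tw(G) = 3.

Treewidth 3.
One optimal decomposition is:
Bags: B1 = {1, 3, 7, 8}  B2 = {1, 3, 5, 7}  B3 = {0, 1, 3, 5}  B4 = {0, 3, 4, 5}  B5 = {0, 2, 4, 5}  B6 = {0, 2, 4, 6}
Tree: B1–B2, B2–B3, B3–B4, B4–B5, B5–B6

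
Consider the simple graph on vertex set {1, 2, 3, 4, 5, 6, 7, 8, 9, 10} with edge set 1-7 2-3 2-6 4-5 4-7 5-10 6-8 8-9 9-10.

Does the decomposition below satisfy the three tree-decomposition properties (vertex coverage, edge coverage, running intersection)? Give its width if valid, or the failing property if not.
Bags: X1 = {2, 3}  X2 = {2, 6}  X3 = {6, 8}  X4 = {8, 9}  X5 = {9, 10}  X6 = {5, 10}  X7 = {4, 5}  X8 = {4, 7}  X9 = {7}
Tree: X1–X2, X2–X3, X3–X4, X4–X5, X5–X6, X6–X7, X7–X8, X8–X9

No — vertex 1 appears in no bag.

A tree decomposition must satisfy three properties: every vertex lies in some bag; for every edge, both endpoints lie together in some bag; and for every vertex, the bags containing it form a connected subtree. Here vertex 1 appears in no bag, so the decomposition is invalid.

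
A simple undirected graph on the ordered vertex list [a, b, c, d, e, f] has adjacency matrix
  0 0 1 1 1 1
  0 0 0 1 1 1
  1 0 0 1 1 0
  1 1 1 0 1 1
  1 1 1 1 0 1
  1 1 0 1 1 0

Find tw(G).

A width-3 tree decomposition is:
Bags: B1 = {a, d, e, f}  B2 = {a, c, d, e}  B3 = {b, d, e, f}
Tree: B1–B2, B1–B3
The largest bag has 4 vertices, giving width 3; this decomposition certifies tw(G) ≤ 3. On the other hand G contains the 4-clique {a, c, d, e}. A clique must lie in a single bag of any decomposition, so no decomposition can have width below 3. Therefore the treewidth is 3.

3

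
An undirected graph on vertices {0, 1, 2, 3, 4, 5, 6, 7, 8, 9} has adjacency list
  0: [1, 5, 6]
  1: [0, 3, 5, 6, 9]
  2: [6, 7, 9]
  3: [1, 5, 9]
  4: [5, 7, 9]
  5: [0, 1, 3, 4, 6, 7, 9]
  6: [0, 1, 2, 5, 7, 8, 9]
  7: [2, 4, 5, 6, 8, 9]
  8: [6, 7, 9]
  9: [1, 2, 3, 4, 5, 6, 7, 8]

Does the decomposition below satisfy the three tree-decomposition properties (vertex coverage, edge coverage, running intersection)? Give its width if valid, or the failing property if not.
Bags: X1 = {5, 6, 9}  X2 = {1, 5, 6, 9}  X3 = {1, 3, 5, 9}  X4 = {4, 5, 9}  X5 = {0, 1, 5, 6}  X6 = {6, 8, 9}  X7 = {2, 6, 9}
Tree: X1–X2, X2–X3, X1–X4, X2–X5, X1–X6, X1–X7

A tree decomposition must satisfy three properties: every vertex lies in some bag; for every edge, both endpoints lie together in some bag; and for every vertex, the bags containing it form a connected subtree. Here vertex 7 appears in no bag, so the decomposition is invalid.

No — vertex 7 appears in no bag.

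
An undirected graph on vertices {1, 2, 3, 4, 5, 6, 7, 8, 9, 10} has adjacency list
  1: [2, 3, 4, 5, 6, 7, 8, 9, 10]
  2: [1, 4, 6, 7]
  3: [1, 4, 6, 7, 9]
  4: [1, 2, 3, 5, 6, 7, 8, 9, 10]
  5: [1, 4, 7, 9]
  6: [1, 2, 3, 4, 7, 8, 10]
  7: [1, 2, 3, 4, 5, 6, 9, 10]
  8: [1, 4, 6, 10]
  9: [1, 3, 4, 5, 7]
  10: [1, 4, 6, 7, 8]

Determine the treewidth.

A width-4 tree decomposition is:
Bags: B1 = {1, 2, 4, 6, 7}  B2 = {1, 3, 4, 6, 7}  B3 = {1, 4, 6, 7, 10}  B4 = {1, 3, 4, 7, 9}  B5 = {1, 4, 5, 7, 9}  B6 = {1, 4, 6, 8, 10}
Tree: B1–B2, B1–B3, B2–B4, B4–B5, B3–B6
Each bag holds 5 vertices, so the decomposition has width 4, which upper-bounds the treewidth. Conversely, {1, 4, 6, 8, 10} is a clique of size 5, and the vertices of any clique must share a bag in every tree decomposition; so some bag has ≥ 5 vertices and tw(G) ≥ 4. The upper and lower bounds meet at 4, so that is the treewidth.

4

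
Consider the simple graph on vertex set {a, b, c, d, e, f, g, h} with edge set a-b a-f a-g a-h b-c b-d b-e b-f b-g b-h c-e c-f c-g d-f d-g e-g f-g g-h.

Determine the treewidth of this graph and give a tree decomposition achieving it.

Treewidth 3.
Bags: B1 = {a, b, f, g}  B2 = {b, d, f, g}  B3 = {b, c, f, g}  B4 = {a, b, g, h}  B5 = {b, c, e, g}
Tree: B1–B2, B1–B3, B1–B4, B3–B5

Every bag has size at most 4, so the width is 4 − 1 = 3 and tw(G) ≤ 3. For the lower bound, the 4 vertices {b, c, e, g} are pairwise adjacent, and any tree decomposition puts a clique entirely inside one bag — forcing width ≥ 3. Hence tw(G) = 3 exactly.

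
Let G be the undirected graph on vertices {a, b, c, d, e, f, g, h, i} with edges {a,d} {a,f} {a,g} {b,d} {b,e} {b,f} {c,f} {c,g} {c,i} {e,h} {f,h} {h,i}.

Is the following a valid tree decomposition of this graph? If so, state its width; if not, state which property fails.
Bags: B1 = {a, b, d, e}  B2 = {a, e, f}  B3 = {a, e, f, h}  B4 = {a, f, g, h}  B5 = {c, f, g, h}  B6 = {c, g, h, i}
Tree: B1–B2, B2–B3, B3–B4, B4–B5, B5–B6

A tree decomposition must satisfy three properties: every vertex lies in some bag; for every edge, both endpoints lie together in some bag; and for every vertex, the bags containing it form a connected subtree. Here edge (b,f) lies in no bag, so the decomposition is invalid.

No — edge (b,f) lies in no bag.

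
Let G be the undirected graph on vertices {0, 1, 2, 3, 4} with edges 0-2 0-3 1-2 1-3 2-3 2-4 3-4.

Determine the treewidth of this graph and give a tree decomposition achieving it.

The largest bag has 3 vertices, giving width 2; this decomposition certifies tw(G) ≤ 2. On the other hand G contains the 3-clique {0, 2, 3}. A clique must lie in a single bag of any decomposition, so no decomposition can have width below 2. Hence tw(G) = 2 exactly.

Treewidth 2.
Bags: B1 = {0, 2, 3}  B2 = {1, 2, 3}  B3 = {2, 3, 4}
Tree: B1–B2, B1–B3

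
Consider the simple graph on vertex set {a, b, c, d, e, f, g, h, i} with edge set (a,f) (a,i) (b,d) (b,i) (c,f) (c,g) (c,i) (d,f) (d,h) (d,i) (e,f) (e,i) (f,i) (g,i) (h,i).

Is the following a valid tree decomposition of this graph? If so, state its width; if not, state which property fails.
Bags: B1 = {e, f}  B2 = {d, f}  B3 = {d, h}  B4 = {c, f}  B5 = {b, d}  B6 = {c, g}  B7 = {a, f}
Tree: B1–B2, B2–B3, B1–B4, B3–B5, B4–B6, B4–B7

No — vertex i appears in no bag.

A tree decomposition must satisfy three properties: every vertex lies in some bag; for every edge, both endpoints lie together in some bag; and for every vertex, the bags containing it form a connected subtree. Here vertex i appears in no bag, so the decomposition is invalid.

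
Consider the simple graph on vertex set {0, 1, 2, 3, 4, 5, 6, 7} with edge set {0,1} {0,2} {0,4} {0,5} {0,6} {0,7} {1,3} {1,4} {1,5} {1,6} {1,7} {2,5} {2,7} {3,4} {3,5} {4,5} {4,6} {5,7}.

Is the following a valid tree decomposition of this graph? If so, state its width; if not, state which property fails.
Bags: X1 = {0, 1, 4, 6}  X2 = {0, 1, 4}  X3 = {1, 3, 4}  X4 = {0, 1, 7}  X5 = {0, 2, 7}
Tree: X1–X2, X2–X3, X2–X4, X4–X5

A tree decomposition must satisfy three properties: every vertex lies in some bag; for every edge, both endpoints lie together in some bag; and for every vertex, the bags containing it form a connected subtree. Here vertex 5 appears in no bag, so the decomposition is invalid.

No — vertex 5 appears in no bag.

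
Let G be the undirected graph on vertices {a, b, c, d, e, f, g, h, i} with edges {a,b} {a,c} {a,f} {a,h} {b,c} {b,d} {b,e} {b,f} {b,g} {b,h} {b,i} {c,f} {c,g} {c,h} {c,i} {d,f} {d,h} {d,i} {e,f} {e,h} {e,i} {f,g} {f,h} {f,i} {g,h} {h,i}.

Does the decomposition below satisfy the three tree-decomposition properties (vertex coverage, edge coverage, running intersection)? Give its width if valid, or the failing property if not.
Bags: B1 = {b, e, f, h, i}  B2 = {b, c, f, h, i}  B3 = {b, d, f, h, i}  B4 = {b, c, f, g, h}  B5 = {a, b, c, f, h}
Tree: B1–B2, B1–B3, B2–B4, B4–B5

Every vertex of G appears in some bag (union = {a, b, c, d, e, f, g, h, i}); every edge is covered by a bag; and for each vertex v the set of bags containing v is connected in the bag tree. The decomposition is therefore valid. The largest bag has 5 vertices, so the width is 4.

Yes; width 4.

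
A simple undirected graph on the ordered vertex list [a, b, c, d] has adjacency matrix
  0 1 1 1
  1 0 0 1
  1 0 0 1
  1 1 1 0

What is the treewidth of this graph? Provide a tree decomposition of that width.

Every bag has size at most 3, so the width is 3 − 1 = 2 and tw(G) ≤ 2. On the other hand G contains the 3-clique {a, c, d}. A clique must lie in a single bag of any decomposition, so no decomposition can have width below 2. Therefore the treewidth is 2.

Treewidth 2.
One optimal decomposition is:
Bags: B1 = {a, b, d}  B2 = {a, c, d}
Tree: B1–B2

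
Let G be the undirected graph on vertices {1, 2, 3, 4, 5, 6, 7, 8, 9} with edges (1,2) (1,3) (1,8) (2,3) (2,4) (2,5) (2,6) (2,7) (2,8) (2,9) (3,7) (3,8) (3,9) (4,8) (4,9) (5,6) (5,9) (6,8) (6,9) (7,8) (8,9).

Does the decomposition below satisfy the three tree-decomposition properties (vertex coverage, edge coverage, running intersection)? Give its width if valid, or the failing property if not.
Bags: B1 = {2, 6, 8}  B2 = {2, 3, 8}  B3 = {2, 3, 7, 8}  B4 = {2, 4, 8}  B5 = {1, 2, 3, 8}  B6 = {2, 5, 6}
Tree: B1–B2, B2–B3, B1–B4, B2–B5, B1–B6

No — vertex 9 appears in no bag.

A tree decomposition must satisfy three properties: every vertex lies in some bag; for every edge, both endpoints lie together in some bag; and for every vertex, the bags containing it form a connected subtree. Here vertex 9 appears in no bag, so the decomposition is invalid.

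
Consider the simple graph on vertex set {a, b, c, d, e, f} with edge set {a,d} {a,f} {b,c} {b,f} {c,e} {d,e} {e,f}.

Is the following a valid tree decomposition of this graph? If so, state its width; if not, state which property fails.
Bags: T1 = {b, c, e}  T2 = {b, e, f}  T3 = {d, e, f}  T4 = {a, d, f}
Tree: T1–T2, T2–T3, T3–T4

Yes; width 2.

Checking the three conditions: (i) the bags cover all of {a, b, c, d, e, f}; (ii) for each edge, some bag contains both endpoints; (iii) the bags containing any fixed vertex form a subtree. All hold, so the decomposition is valid with width 3 − 1 = 2.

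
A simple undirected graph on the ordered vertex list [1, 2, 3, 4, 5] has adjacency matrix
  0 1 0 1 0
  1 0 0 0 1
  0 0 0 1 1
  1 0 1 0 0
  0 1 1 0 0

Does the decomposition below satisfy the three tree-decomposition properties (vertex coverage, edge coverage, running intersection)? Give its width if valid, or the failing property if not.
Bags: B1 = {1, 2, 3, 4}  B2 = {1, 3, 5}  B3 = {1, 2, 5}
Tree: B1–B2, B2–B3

No — bags containing vertex 2 are not connected in the tree.

A tree decomposition must satisfy three properties: every vertex lies in some bag; for every edge, both endpoints lie together in some bag; and for every vertex, the bags containing it form a connected subtree. Here bags containing vertex 2 are not connected in the tree, so the decomposition is invalid.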